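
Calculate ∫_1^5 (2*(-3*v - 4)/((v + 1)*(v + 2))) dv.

Factor the denominator: v**2 + 3*v + 2 = (v + 2)(v + 1).
Partial fractions: 2*(-3*v - 4)/((v + 1)*(v + 2)) = -4/(v + 2) - 2/(v + 1).
An antiderivative is F(v) = -2*log(v + 1) - 4*log(v + 2).
Then F(5) - F(1) = (-4*log(7) - 2*log(3) - 2*log(2)) - (-4*log(3) - 2*log(2)) = -4*log(7) + 2*log(3).

-4*log(7) + 2*log(3)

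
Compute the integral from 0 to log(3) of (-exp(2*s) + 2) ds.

-4 + 2*log(3)

An antiderivative is F(s) = -exp(2*s)/2 + 2*s.
Then F(log(3)) - F(0) = (-9/2 + log(9)) - (-1/2) = -4 + 2*log(3).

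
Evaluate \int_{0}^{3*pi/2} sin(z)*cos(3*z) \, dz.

Use the identity sin(z)cos(3*z) = [sin(4*z) + sin(-2*z)]/2.
An antiderivative is F(z) = cos(2*z)/4 - cos(4*z)/8.
Then F(3*pi/2) - F(0) = (-3/8) - (1/8) = -1/2.

-1/2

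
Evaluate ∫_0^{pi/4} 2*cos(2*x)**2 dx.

Use the identity cos^2(2*x) = (1 + cos(4*x))/2.
An antiderivative is F(x) = x + sin(4*x)/4.
Then F(pi/4) - F(0) = (pi/4) - (0) = pi/4.

pi/4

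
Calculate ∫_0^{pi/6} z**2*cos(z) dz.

Integrate by parts twice (u = z^2, dv = cos(z) dz).
An antiderivative is F(z) = z**2*sin(z) + 2*z*cos(z) - 2*sin(z).
Then F(pi/6) - F(0) = (-1 + pi**2/72 + sqrt(3)*pi/6) - (0) = -1 + pi**2/72 + sqrt(3)*pi/6.

-1 + pi**2/72 + sqrt(3)*pi/6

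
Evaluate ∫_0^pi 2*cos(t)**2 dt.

pi

Use the identity cos^2(t) = (1 + cos(2*t))/2.
An antiderivative is F(t) = t + sin(2*t)/2.
Then F(pi) - F(0) = (pi) - (0) = pi.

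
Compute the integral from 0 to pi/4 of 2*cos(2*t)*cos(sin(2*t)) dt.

sin(1)

Let u = sin(2*t), so du = 2*cos(2*t) dt. When t = 0, u = 0; when t = pi/4, u = 1.
The integral becomes ∫ cos(u) du from 0 to 1, with antiderivative sin(u).
Back in t: F(t) = sin(sin(2*t)).
Then F(pi/4) - F(0) = (sin(1)) - (0) = sin(1).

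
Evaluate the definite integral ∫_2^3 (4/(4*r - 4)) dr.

An antiderivative is F(r) = log(4*r - 4).
Then F(3) - F(2) = (log(8)) - (log(4)) = log(2).

log(2)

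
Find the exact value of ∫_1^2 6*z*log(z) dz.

Integrate by parts once (u = ln z, dv = 6*z dz).
An antiderivative is F(z) = 3*z**2*(2*log(z) - 1)/2.
Then F(2) - F(1) = (-6 + 12*log(2)) - (-3/2) = -9/2 + 12*log(2).

-9/2 + 12*log(2)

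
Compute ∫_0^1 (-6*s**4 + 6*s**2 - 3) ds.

By the power rule, an antiderivative is F(s) = -6*s**5/5 + 2*s**3 - 3*s.
Then F(1) - F(0) = (-11/5) - (0) = -11/5.

-11/5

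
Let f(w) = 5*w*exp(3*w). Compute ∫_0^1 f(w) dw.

5/9 + 10*exp(3)/9

Integrate by parts once (u = w, dv = 5*exp(3*w) dw).
An antiderivative is F(w) = (15*w - 5)*exp(3*w)/9.
Then F(1) - F(0) = (10*exp(3)/9) - (-5/9) = 5/9 + 10*exp(3)/9.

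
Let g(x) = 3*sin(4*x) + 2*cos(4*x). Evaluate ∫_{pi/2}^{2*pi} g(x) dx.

0

An antiderivative is F(x) = sin(4*x)/2 - 3*cos(4*x)/4.
Then F(2*pi) - F(pi/2) = (-3/4) - (-3/4) = 0.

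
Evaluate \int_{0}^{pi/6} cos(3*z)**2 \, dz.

Use the identity cos^2(3*z) = (1 + cos(6*z))/2.
An antiderivative is F(z) = z/2 + sin(6*z)/12.
Then F(pi/6) - F(0) = (pi/12) - (0) = pi/12.

pi/12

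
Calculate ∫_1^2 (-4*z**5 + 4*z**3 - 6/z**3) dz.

-117/4

By the power rule, an antiderivative is F(z) = -2*z**6/3 + z**4 + 3/z**2.
Then F(2) - F(1) = (-311/12) - (10/3) = -117/4.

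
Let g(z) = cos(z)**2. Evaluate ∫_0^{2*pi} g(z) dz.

Use the identity cos^2(z) = (1 + cos(2*z))/2.
An antiderivative is F(z) = z/2 + sin(2*z)/4.
Then F(2*pi) - F(0) = (pi) - (0) = pi.

pi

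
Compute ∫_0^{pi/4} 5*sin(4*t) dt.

An antiderivative is F(t) = -5*cos(4*t)/4.
Then F(pi/4) - F(0) = (5/4) - (-5/4) = 5/2.

5/2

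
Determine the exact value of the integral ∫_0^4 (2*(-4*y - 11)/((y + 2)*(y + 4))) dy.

-5*log(2) - 3*log(3)

Factor the denominator: y**2 + 6*y + 8 = (y + 4)(y + 2).
Partial fractions: 2*(-4*y - 11)/((y + 2)*(y + 4)) = -5/(y + 4) - 3/(y + 2).
An antiderivative is F(y) = -3*log(y + 2) - 5*log(y + 4).
Then F(4) - F(0) = (-18*log(2) - 3*log(3)) - (-13*log(2)) = -5*log(2) - 3*log(3).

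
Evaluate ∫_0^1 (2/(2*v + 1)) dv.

log(3)

An antiderivative is F(v) = log(2*v + 1).
Then F(1) - F(0) = (log(3)) - (0) = log(3).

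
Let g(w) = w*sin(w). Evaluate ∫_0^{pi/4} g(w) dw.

Integrate by parts once (u = w, dv = sin(w) dw).
An antiderivative is F(w) = -w*cos(w) + sin(w).
Then F(pi/4) - F(0) = (sqrt(2)*(4 - pi)/8) - (0) = sqrt(2)*(4 - pi)/8.

sqrt(2)*(4 - pi)/8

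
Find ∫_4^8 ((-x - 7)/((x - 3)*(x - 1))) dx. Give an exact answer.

Factor the denominator: x**2 - 4*x + 3 = (x - 1)(x - 3).
Partial fractions: (-x - 7)/((x - 3)*(x - 1)) = 4/(x - 1) - 5/(x - 3).
An antiderivative is F(x) = -5*log(x - 3) + 4*log(x - 1).
Then F(8) - F(4) = (-5*log(5) + 4*log(7)) - (log(81)) = -5*log(5) - 4*log(3) + 4*log(7).

-5*log(5) - 4*log(3) + 4*log(7)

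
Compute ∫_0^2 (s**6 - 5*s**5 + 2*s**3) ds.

-568/21

By the power rule, an antiderivative is F(s) = s**7/7 - 5*s**6/6 + s**4/2.
Then F(2) - F(0) = (-568/21) - (0) = -568/21.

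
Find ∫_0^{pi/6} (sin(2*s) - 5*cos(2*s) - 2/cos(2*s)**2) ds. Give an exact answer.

1/4 - 9*sqrt(3)/4

An antiderivative is F(s) = -5*sin(2*s)/2 - cos(2*s)/2 - tan(2*s).
Then F(pi/6) - F(0) = (-9*sqrt(3)/4 - 1/4) - (-1/2) = 1/4 - 9*sqrt(3)/4.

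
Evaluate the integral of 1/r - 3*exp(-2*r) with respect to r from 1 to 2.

An antiderivative is F(r) = log(r) + 3*exp(-2*r)/2.
Then F(2) - F(1) = (3*exp(-4)/2 + log(2)) - (3*exp(-2)/2) = -3*exp(-2)/2 + 3*exp(-4)/2 + log(2).

-3*exp(-2)/2 + 3*exp(-4)/2 + log(2)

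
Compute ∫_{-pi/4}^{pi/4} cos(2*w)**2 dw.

pi/4

Use the identity cos^2(2*w) = (1 + cos(4*w))/2.
An antiderivative is F(w) = w/2 + sin(4*w)/8.
Then F(pi/4) - F(-pi/4) = (pi/8) - (-pi/8) = pi/4.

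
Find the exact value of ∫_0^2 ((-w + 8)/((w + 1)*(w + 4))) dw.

log(16/3)

Factor the denominator: w**2 + 5*w + 4 = (w + 4)(w + 1).
Partial fractions: (-w + 8)/((w + 1)*(w + 4)) = -4/(w + 4) + 3/(w + 1).
An antiderivative is F(w) = 3*log(w + 1) - 4*log(w + 4).
Then F(2) - F(0) = (-log(48)) - (-8*log(2)) = log(16/3).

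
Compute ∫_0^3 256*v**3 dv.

5184

Let u = 4*v, so du = 4 dv. When v = 0, u = 0; when v = 3, u = 12.
The integral becomes ∫ u**3 du from 0 to 12, with antiderivative u**4/4.
Back in v: F(v) = 64*v**4.
Then F(3) - F(0) = (5184) - (0) = 5184.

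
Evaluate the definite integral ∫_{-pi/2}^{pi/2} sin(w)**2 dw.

pi/2

Use the identity sin^2(w) = (1 - cos(2*w))/2.
An antiderivative is F(w) = w/2 - sin(2*w)/4.
Then F(pi/2) - F(-pi/2) = (pi/4) - (-pi/4) = pi/2.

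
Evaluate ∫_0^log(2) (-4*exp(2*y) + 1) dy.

An antiderivative is F(y) = -2*exp(2*y) + y.
Then F(log(2)) - F(0) = (-8 + log(2)) - (-2) = -6 + log(2).

-6 + log(2)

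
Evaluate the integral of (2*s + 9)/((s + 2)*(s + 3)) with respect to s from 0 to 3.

-8*log(2) + 5*log(5)

Factor the denominator: s**2 + 5*s + 6 = (s + 3)(s + 2).
Partial fractions: (2*s + 9)/((s + 2)*(s + 3)) = -3/(s + 3) + 5/(s + 2).
An antiderivative is F(s) = 5*log(s + 2) - 3*log(s + 3).
Then F(3) - F(0) = (-3*log(3) - 3*log(2) + 5*log(5)) - (log(32/27)) = -8*log(2) + 5*log(5).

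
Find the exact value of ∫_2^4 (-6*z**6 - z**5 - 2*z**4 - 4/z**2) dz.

-525123/35

By the power rule, an antiderivative is F(z) = -6*z**7/7 - z**6/6 - 2*z**5/5 + 4/z.
Then F(4) - F(2) = (-1589143/105) - (-13774/105) = -525123/35.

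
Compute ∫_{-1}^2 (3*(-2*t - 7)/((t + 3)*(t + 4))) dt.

Factor the denominator: t**2 + 7*t + 12 = (t + 4)(t + 3).
Partial fractions: 3*(-2*t - 7)/((t + 3)*(t + 4)) = -3/(t + 4) - 3/(t + 3).
An antiderivative is F(t) = -3*log(t + 3) - 3*log(t + 4).
Then F(2) - F(-1) = (-3*log(5) - 3*log(3) - 3*log(2)) - (-3*log(3) - 3*log(2)) = -3*log(5).

-3*log(5)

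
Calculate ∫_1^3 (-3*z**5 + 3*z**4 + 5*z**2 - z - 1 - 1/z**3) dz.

-8186/45

By the power rule, an antiderivative is F(z) = -z**6/2 + 3*z**5/5 + 5*z**3/3 - z**2/2 - z + 1/(2*z**2).
Then F(3) - F(1) = (-16303/90) - (23/30) = -8186/45.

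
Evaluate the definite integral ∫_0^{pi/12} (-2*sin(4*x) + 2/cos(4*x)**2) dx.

-1/4 + sqrt(3)/2

An antiderivative is F(x) = cos(4*x)/2 + tan(4*x)/2.
Then F(pi/12) - F(0) = (1/4 + sqrt(3)/2) - (1/2) = -1/4 + sqrt(3)/2.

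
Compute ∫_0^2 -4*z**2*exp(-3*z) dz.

-8/27 + 200*exp(-6)/27

Integrate by parts twice (u = z^2, dv = -4*exp(-3*z) dz).
An antiderivative is F(z) = (36*z**2 + 24*z + 8)*exp(-3*z)/27.
Then F(2) - F(0) = (200*exp(-6)/27) - (8/27) = -8/27 + 200*exp(-6)/27.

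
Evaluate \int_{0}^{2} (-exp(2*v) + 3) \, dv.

13/2 - exp(4)/2

An antiderivative is F(v) = -exp(2*v)/2 + 3*v.
Then F(2) - F(0) = (6 - exp(4)/2) - (-1/2) = 13/2 - exp(4)/2.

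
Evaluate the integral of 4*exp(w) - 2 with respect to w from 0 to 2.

-8 + 4*exp(2)

An antiderivative is F(w) = -2*w + 4*exp(w).
Then F(2) - F(0) = (-4 + 4*exp(2)) - (4) = -8 + 4*exp(2).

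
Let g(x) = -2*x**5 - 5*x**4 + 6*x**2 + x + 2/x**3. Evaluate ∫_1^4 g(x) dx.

-36057/16

By the power rule, an antiderivative is F(x) = -x**6/3 - x**5 + 2*x**3 + x**2/2 - 1/x**2.
Then F(4) - F(1) = (-108163/48) - (1/6) = -36057/16.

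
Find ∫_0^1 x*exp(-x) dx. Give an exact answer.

1 - 2*exp(-1)

Integrate by parts once (u = x, dv = exp(-x) dx).
An antiderivative is F(x) = (-x - 1)*exp(-x).
Then F(1) - F(0) = (-2*exp(-1)) - (-1) = 1 - 2*exp(-1).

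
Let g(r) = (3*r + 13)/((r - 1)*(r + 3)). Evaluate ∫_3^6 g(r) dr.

-3*log(2) - log(3) + 4*log(5)

Factor the denominator: r**2 + 2*r - 3 = (r + 3)(r - 1).
Partial fractions: (3*r + 13)/((r - 1)*(r + 3)) = -1/(r + 3) + 4/(r - 1).
An antiderivative is F(r) = 4*log(r - 1) - log(r + 3).
Then F(6) - F(3) = (-2*log(3) + 4*log(5)) - (log(8/3)) = -3*log(2) - log(3) + 4*log(5).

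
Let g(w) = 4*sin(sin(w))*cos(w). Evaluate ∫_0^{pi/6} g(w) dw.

Let u = sin(w), so du = cos(w) dw. When w = 0, u = 0; when w = pi/6, u = 1/2.
The integral becomes 4·∫ sin(u) du from 0 to 1/2, with antiderivative -4*cos(u).
Back in w: F(w) = -4*cos(sin(w)).
Then F(pi/6) - F(0) = (-4*cos(1/2)) - (-4) = 4 - 4*cos(1/2).

4 - 4*cos(1/2)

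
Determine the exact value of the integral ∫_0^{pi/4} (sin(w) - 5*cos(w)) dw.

1 - 3*sqrt(2)

An antiderivative is F(w) = -5*sin(w) - cos(w).
Then F(pi/4) - F(0) = (-3*sqrt(2)) - (-1) = 1 - 3*sqrt(2).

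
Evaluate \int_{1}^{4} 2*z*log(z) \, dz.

-15/2 + 32*log(2)

Integrate by parts once (u = ln z, dv = 2*z dz).
An antiderivative is F(z) = z**2*(2*log(z) - 1)/2.
Then F(4) - F(1) = (-8 + 32*log(2)) - (-1/2) = -15/2 + 32*log(2).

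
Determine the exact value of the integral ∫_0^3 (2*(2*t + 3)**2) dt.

234

Let u = 2*t + 3, so du = 2 dt. When t = 0, u = 3; when t = 3, u = 9.
The integral becomes ∫ u**2 du from 3 to 9, with antiderivative u**3/3.
Back in t: F(t) = (2*t + 3)**3/3.
Then F(3) - F(0) = (243) - (9) = 234.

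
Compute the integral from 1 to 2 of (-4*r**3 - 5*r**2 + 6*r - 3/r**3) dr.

By the power rule, an antiderivative is F(r) = -r**4 - 5*r**3/3 + 3*r**2 + 3/(2*r**2).
Then F(2) - F(1) = (-407/24) - (11/6) = -451/24.

-451/24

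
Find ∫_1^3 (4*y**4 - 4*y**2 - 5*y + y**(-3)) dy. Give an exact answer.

By the power rule, an antiderivative is F(y) = 4*y**5/5 - 4*y**3/3 - 5*y**2/2 - 1/(2*y**2).
Then F(3) - F(1) = (6113/45) - (-53/15) = 6272/45.

6272/45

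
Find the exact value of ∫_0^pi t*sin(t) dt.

Integrate by parts once (u = t, dv = sin(t) dt).
An antiderivative is F(t) = -t*cos(t) + sin(t).
Then F(pi) - F(0) = (pi) - (0) = pi.

pi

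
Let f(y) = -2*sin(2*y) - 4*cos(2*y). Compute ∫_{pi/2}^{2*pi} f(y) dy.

An antiderivative is F(y) = -2*sin(2*y) + cos(2*y).
Then F(2*pi) - F(pi/2) = (1) - (-1) = 2.

2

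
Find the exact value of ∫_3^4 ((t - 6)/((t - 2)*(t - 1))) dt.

Factor the denominator: t**2 - 3*t + 2 = (t - 1)(t - 2).
Partial fractions: (t - 6)/((t - 2)*(t - 1)) = 5/(t - 1) - 4/(t - 2).
An antiderivative is F(t) = -4*log(t - 2) + 5*log(t - 1).
Then F(4) - F(3) = (-4*log(2) + 5*log(3)) - (log(32)) = -9*log(2) + 5*log(3).

-9*log(2) + 5*log(3)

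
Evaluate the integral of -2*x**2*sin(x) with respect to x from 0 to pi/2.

4 - 2*pi

Integrate by parts twice (u = x^2, dv = -2*sin(x) dx).
An antiderivative is F(x) = 2*x**2*cos(x) - 4*x*sin(x) - 4*cos(x).
Then F(pi/2) - F(0) = (-2*pi) - (-4) = 4 - 2*pi.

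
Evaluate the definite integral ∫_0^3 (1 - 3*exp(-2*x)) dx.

An antiderivative is F(x) = x + 3*exp(-2*x)/2.
Then F(3) - F(0) = (3*exp(-6)/2 + 3) - (3/2) = 3*exp(-6)/2 + 3/2.

3*exp(-6)/2 + 3/2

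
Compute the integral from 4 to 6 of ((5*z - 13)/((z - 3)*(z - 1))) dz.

-3*log(3) + 4*log(5)

Factor the denominator: z**2 - 4*z + 3 = (z - 1)(z - 3).
Partial fractions: (5*z - 13)/((z - 3)*(z - 1)) = 4/(z - 1) + 1/(z - 3).
An antiderivative is F(z) = log(z - 3) + 4*log(z - 1).
Then F(6) - F(4) = (log(3) + 4*log(5)) - (log(81)) = -3*log(3) + 4*log(5).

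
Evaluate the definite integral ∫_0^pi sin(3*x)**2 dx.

Use the identity sin^2(3*x) = (1 - cos(6*x))/2.
An antiderivative is F(x) = x/2 - sin(6*x)/12.
Then F(pi) - F(0) = (pi/2) - (0) = pi/2.

pi/2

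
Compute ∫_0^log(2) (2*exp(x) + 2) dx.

2*log(2) + 2

An antiderivative is F(x) = 2*x + 2*exp(x).
Then F(log(2)) - F(0) = (2*log(2) + 4) - (2) = 2*log(2) + 2.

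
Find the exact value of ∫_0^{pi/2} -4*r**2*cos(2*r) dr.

Integrate by parts twice (u = r^2, dv = -4*cos(2*r) dr).
An antiderivative is F(r) = -2*r**2*sin(2*r) - 2*r*cos(2*r) + sin(2*r).
Then F(pi/2) - F(0) = (pi) - (0) = pi.

pi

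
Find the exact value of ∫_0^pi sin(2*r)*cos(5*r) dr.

Use the identity sin(2*r)cos(5*r) = [sin(7*r) + sin(-3*r)]/2.
An antiderivative is F(r) = cos(3*r)/6 - cos(7*r)/14.
Then F(pi) - F(0) = (-2/21) - (2/21) = -4/21.

-4/21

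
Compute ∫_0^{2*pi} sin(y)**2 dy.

Use the identity sin^2(y) = (1 - cos(2*y))/2.
An antiderivative is F(y) = y/2 - sin(2*y)/4.
Then F(2*pi) - F(0) = (pi) - (0) = pi.

pi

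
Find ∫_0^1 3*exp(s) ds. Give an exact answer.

An antiderivative is F(s) = 3*exp(s).
Then F(1) - F(0) = (3*E) - (3) = -3 + 3*E.

-3 + 3*E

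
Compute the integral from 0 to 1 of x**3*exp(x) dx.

6 - 2*E

Integrate by parts 3 times (u = x^3, dv = exp(x) dx).
An antiderivative is F(x) = (x**3 - 3*x**2 + 6*x - 6)*exp(x).
Then F(1) - F(0) = (-2*E) - (-6) = 6 - 2*E.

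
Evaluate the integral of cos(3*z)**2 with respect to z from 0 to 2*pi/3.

pi/3

Use the identity cos^2(3*z) = (1 + cos(6*z))/2.
An antiderivative is F(z) = z/2 + sin(6*z)/12.
Then F(2*pi/3) - F(0) = (pi/3) - (0) = pi/3.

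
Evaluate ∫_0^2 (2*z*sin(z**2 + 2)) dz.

-cos(6) + cos(2)

Let u = z**2 + 2, so du = 2*z dz. When z = 0, u = 2; when z = 2, u = 6.
The integral becomes ∫ sin(u) du from 2 to 6, with antiderivative -cos(u).
Back in z: F(z) = -cos(z**2 + 2).
Then F(2) - F(0) = (-cos(6)) - (-cos(2)) = -cos(6) + cos(2).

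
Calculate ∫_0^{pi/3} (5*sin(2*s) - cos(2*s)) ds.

15/4 - sqrt(3)/4

An antiderivative is F(s) = -sin(2*s)/2 - 5*cos(2*s)/2.
Then F(pi/3) - F(0) = (5/4 - sqrt(3)/4) - (-5/2) = 15/4 - sqrt(3)/4.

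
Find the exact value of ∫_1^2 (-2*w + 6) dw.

3

By the power rule, an antiderivative is F(w) = -w**2 + 6*w.
Then F(2) - F(1) = (8) - (5) = 3.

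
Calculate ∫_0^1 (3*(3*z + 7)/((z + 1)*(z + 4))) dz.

-6*log(2) + 5*log(5)

Factor the denominator: z**2 + 5*z + 4 = (z + 4)(z + 1).
Partial fractions: 3*(3*z + 7)/((z + 1)*(z + 4)) = 5/(z + 4) + 4/(z + 1).
An antiderivative is F(z) = 4*log(z + 1) + 5*log(z + 4).
Then F(1) - F(0) = (4*log(2) + 5*log(5)) - (10*log(2)) = -6*log(2) + 5*log(5).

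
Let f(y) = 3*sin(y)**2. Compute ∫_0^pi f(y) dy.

3*pi/2

Use the identity sin^2(y) = (1 - cos(2*y))/2.
An antiderivative is F(y) = 3*y/2 - 3*sin(2*y)/4.
Then F(pi) - F(0) = (3*pi/2) - (0) = 3*pi/2.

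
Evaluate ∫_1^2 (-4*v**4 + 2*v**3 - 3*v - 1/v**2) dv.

By the power rule, an antiderivative is F(v) = -4*v**5/5 + v**4/2 - 3*v**2/2 + 1/v.
Then F(2) - F(1) = (-231/10) - (-4/5) = -223/10.

-223/10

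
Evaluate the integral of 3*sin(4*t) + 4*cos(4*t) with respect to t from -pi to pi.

An antiderivative is F(t) = sin(4*t) - 3*cos(4*t)/4.
Then F(pi) - F(-pi) = (-3/4) - (-3/4) = 0.

0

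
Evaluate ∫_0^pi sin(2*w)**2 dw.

Use the identity sin^2(2*w) = (1 - cos(4*w))/2.
An antiderivative is F(w) = w/2 - sin(4*w)/8.
Then F(pi) - F(0) = (pi/2) - (0) = pi/2.

pi/2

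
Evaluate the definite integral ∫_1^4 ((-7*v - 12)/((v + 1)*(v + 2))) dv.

-5*log(5) + 3*log(2)

Factor the denominator: v**2 + 3*v + 2 = (v + 2)(v + 1).
Partial fractions: (-7*v - 12)/((v + 1)*(v + 2)) = -2/(v + 2) - 5/(v + 1).
An antiderivative is F(v) = -5*log(v + 1) - 2*log(v + 2).
Then F(4) - F(1) = (-5*log(5) - 2*log(3) - 2*log(2)) - (-5*log(2) - 2*log(3)) = -5*log(5) + 3*log(2).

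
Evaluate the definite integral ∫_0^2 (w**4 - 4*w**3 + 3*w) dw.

-18/5

By the power rule, an antiderivative is F(w) = w**5/5 - w**4 + 3*w**2/2.
Then F(2) - F(0) = (-18/5) - (0) = -18/5.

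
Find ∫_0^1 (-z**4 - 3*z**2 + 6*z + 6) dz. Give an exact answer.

39/5

By the power rule, an antiderivative is F(z) = -z**5/5 - z**3 + 3*z**2 + 6*z.
Then F(1) - F(0) = (39/5) - (0) = 39/5.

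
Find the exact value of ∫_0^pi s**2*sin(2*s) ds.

-pi**2/2

Integrate by parts twice (u = s^2, dv = sin(2*s) ds).
An antiderivative is F(s) = -s**2*cos(2*s)/2 + s*sin(2*s)/2 + cos(2*s)/4.
Then F(pi) - F(0) = (1/4 - pi**2/2) - (1/4) = -pi**2/2.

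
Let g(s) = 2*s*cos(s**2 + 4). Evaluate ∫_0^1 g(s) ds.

sin(5) - sin(4)

Let u = s**2 + 4, so du = 2*s ds. When s = 0, u = 4; when s = 1, u = 5.
The integral becomes ∫ cos(u) du from 4 to 5, with antiderivative sin(u).
Back in s: F(s) = sin(s**2 + 4).
Then F(1) - F(0) = (sin(5)) - (sin(4)) = sin(5) - sin(4).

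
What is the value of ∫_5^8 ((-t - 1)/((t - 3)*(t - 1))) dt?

Factor the denominator: t**2 - 4*t + 3 = (t - 1)(t - 3).
Partial fractions: (-t - 1)/((t - 3)*(t - 1)) = 1/(t - 1) - 2/(t - 3).
An antiderivative is F(t) = -2*log(t - 3) + log(t - 1).
Then F(8) - F(5) = (log(7/25)) - (0) = log(7/25).

log(7/25)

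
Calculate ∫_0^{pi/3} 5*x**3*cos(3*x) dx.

Integrate by parts 3 times (u = x^3, dv = 5*cos(3*x) dx).
An antiderivative is F(x) = 5*x**3*sin(3*x)/3 + 5*x**2*cos(3*x)/3 - 10*x*sin(3*x)/9 - 10*cos(3*x)/27.
Then F(pi/3) - F(0) = (10/27 - 5*pi**2/27) - (-10/27) = 20/27 - 5*pi**2/27.

20/27 - 5*pi**2/27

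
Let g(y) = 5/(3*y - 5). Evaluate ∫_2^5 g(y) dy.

An antiderivative is F(y) = 5*log(3*y - 5)/3.
Then F(5) - F(2) = (5*log(10)/3) - (0) = 5*log(10)/3.

5*log(10)/3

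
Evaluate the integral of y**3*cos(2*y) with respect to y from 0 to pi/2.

3/4 - 3*pi**2/16

Integrate by parts 3 times (u = y^3, dv = cos(2*y) dy).
An antiderivative is F(y) = y**3*sin(2*y)/2 + 3*y**2*cos(2*y)/4 - 3*y*sin(2*y)/4 - 3*cos(2*y)/8.
Then F(pi/2) - F(0) = (3/8 - 3*pi**2/16) - (-3/8) = 3/4 - 3*pi**2/16.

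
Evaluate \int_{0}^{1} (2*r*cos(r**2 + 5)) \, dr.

sin(6) - sin(5)

Let u = r**2 + 5, so du = 2*r dr. When r = 0, u = 5; when r = 1, u = 6.
The integral becomes ∫ cos(u) du from 5 to 6, with antiderivative sin(u).
Back in r: F(r) = sin(r**2 + 5).
Then F(1) - F(0) = (sin(6)) - (sin(5)) = sin(6) - sin(5).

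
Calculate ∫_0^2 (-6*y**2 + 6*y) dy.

By the power rule, an antiderivative is F(y) = -2*y**3 + 3*y**2.
Then F(2) - F(0) = (-4) - (0) = -4.

-4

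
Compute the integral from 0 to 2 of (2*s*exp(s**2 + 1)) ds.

Let u = s**2 + 1, so du = 2*s ds. When s = 0, u = 1; when s = 2, u = 5.
The integral becomes ∫ exp(u) du from 1 to 5, with antiderivative exp(u).
Back in s: F(s) = exp(s**2 + 1).
Then F(2) - F(0) = (exp(5)) - (exp(1)) = -exp(1) + exp(5).

-exp(1) + exp(5)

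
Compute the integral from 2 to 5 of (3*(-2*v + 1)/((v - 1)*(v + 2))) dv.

Factor the denominator: v**2 + v - 2 = (v + 2)(v - 1).
Partial fractions: 3*(-2*v + 1)/((v - 1)*(v + 2)) = -5/(v + 2) - 1/(v - 1).
An antiderivative is F(v) = -log(v - 1) - 5*log(v + 2).
Then F(5) - F(2) = (-5*log(7) - 2*log(2)) - (-10*log(2)) = -5*log(7) + 8*log(2).

-5*log(7) + 8*log(2)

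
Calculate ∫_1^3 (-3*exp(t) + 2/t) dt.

An antiderivative is F(t) = -3*exp(t) + 2*log(t).
Then F(3) - F(1) = (-3*exp(3) + log(9)) - (-3*exp(1)) = -3*exp(3) + log(9) + 3*exp(1).

-3*exp(3) + log(9) + 3*exp(1)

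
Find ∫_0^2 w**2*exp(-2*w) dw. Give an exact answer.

Integrate by parts twice (u = w^2, dv = exp(-2*w) dw).
An antiderivative is F(w) = (-2*w**2 - 2*w - 1)*exp(-2*w)/4.
Then F(2) - F(0) = (-13*exp(-4)/4) - (-1/4) = (-13 + exp(4))*exp(-4)/4.

(-13 + exp(4))*exp(-4)/4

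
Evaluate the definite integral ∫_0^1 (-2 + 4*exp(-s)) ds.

An antiderivative is F(s) = -2*s - 4*exp(-s).
Then F(1) - F(0) = (-2 - 4*exp(-1)) - (-4) = 2 - 4*exp(-1).

2 - 4*exp(-1)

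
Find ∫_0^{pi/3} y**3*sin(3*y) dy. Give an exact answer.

pi*(-6 + pi**2)/81

Integrate by parts 3 times (u = y^3, dv = sin(3*y) dy).
An antiderivative is F(y) = -y**3*cos(3*y)/3 + y**2*sin(3*y)/3 + 2*y*cos(3*y)/9 - 2*sin(3*y)/27.
Then F(pi/3) - F(0) = (pi*(-6 + pi**2)/81) - (0) = pi*(-6 + pi**2)/81.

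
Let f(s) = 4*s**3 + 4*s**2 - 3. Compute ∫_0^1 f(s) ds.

-2/3

By the power rule, an antiderivative is F(s) = s**4 + 4*s**3/3 - 3*s.
Then F(1) - F(0) = (-2/3) - (0) = -2/3.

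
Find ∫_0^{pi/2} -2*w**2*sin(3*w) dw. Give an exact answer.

4/27 + 2*pi/9

Integrate by parts twice (u = w^2, dv = -2*sin(3*w) dw).
An antiderivative is F(w) = 2*w**2*cos(3*w)/3 - 4*w*sin(3*w)/9 - 4*cos(3*w)/27.
Then F(pi/2) - F(0) = (2*pi/9) - (-4/27) = 4/27 + 2*pi/9.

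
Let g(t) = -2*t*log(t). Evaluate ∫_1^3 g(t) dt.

Integrate by parts once (u = ln t, dv = -2*t dt).
An antiderivative is F(t) = -t**2*(2*log(t) - 1)/2.
Then F(3) - F(1) = (9/2 - 9*log(3)) - (1/2) = 4 - 9*log(3).

4 - 9*log(3)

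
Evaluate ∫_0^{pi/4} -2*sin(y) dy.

-2 + sqrt(2)

An antiderivative is F(y) = 2*cos(y).
Then F(pi/4) - F(0) = (sqrt(2)) - (2) = -2 + sqrt(2).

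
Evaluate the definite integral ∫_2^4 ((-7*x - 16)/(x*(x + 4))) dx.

Factor the denominator: x**2 + 4*x = (x + 4)x.
Partial fractions: (-7*x - 16)/(x*(x + 4)) = -3/(x + 4) - 4/x.
An antiderivative is F(x) = -4*log(x) - 3*log(x + 4).
Then F(4) - F(2) = (-17*log(2)) - (-7*log(2) - 3*log(3)) = -10*log(2) + 3*log(3).

-10*log(2) + 3*log(3)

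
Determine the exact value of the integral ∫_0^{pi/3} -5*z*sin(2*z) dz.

-5*pi/12 - 5*sqrt(3)/8

Integrate by parts once (u = z, dv = -5*sin(2*z) dz).
An antiderivative is F(z) = 5*z*cos(2*z)/2 - 5*sin(2*z)/4.
Then F(pi/3) - F(0) = (-5*pi/12 - 5*sqrt(3)/8) - (0) = -5*pi/12 - 5*sqrt(3)/8.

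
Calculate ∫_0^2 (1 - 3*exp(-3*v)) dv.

exp(-6) + 1

An antiderivative is F(v) = v + exp(-3*v).
Then F(2) - F(0) = (exp(-6) + 2) - (1) = exp(-6) + 1.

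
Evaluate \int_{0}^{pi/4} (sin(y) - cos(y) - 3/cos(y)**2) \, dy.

-2 - sqrt(2)

An antiderivative is F(y) = -sin(y) - cos(y) - 3*tan(y).
Then F(pi/4) - F(0) = (-3 - sqrt(2)) - (-1) = -2 - sqrt(2).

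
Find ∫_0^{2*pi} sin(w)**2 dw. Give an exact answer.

Use the identity sin^2(w) = (1 - cos(2*w))/2.
An antiderivative is F(w) = w/2 - sin(2*w)/4.
Then F(2*pi) - F(0) = (pi) - (0) = pi.

pi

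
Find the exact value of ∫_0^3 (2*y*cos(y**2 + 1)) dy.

Let u = y**2 + 1, so du = 2*y dy. When y = 0, u = 1; when y = 3, u = 10.
The integral becomes ∫ cos(u) du from 1 to 10, with antiderivative sin(u).
Back in y: F(y) = sin(y**2 + 1).
Then F(3) - F(0) = (sin(10)) - (sin(1)) = -sin(1) + sin(10).

-sin(1) + sin(10)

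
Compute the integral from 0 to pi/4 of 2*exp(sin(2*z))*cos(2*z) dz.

-1 + E

Let u = sin(2*z), so du = 2*cos(2*z) dz. When z = 0, u = 0; when z = pi/4, u = 1.
The integral becomes ∫ exp(u) du from 0 to 1, with antiderivative exp(u).
Back in z: F(z) = exp(sin(2*z)).
Then F(pi/4) - F(0) = (E) - (1) = -1 + E.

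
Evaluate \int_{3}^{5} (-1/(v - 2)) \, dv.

-log(3)

An antiderivative is F(v) = -log(v - 2).
Then F(5) - F(3) = (-log(3)) - (0) = -log(3).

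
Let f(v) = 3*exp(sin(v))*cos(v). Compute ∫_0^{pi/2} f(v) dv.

-3 + 3*E

Let u = sin(v), so du = cos(v) dv. When v = 0, u = 0; when v = pi/2, u = 1.
The integral becomes 3·∫ exp(u) du from 0 to 1, with antiderivative 3*exp(u).
Back in v: F(v) = 3*exp(sin(v)).
Then F(pi/2) - F(0) = (3*E) - (3) = -3 + 3*E.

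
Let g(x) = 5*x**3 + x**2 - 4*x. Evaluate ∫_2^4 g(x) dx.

By the power rule, an antiderivative is F(x) = 5*x**4/4 + x**3/3 - 2*x**2.
Then F(4) - F(2) = (928/3) - (44/3) = 884/3.

884/3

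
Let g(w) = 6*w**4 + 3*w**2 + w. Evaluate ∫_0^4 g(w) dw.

By the power rule, an antiderivative is F(w) = 6*w**5/5 + w**3 + w**2/2.
Then F(4) - F(0) = (6504/5) - (0) = 6504/5.

6504/5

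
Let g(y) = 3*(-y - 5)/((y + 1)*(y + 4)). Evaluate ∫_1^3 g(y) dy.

log(7/80)

Factor the denominator: y**2 + 5*y + 4 = (y + 4)(y + 1).
Partial fractions: 3*(-y - 5)/((y + 1)*(y + 4)) = 1/(y + 4) - 4/(y + 1).
An antiderivative is F(y) = -4*log(y + 1) + log(y + 4).
Then F(3) - F(1) = (-8*log(2) + log(7)) - (log(5/16)) = log(7/80).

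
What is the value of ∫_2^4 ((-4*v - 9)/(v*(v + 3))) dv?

Factor the denominator: v**2 + 3*v = (v + 3)v.
Partial fractions: (-4*v - 9)/(v*(v + 3)) = -1/(v + 3) - 3/v.
An antiderivative is F(v) = -3*log(v) - log(v + 3).
Then F(4) - F(2) = (-6*log(2) - log(7)) - (-log(40)) = log(5/56).

log(5/56)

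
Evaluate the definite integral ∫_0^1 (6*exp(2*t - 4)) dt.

-(3 - 3*exp(2))*exp(-4)

Let u = 2*t - 4, so du = 2 dt. When t = 0, u = -4; when t = 1, u = -2.
The integral becomes 3·∫ exp(u) du from -4 to -2, with antiderivative 3*exp(u).
Back in t: F(t) = 3*exp(2*t - 4).
Then F(1) - F(0) = (3*exp(-2)) - (3*exp(-4)) = -(3 - 3*exp(2))*exp(-4).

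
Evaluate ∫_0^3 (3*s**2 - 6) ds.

By the power rule, an antiderivative is F(s) = s**3 - 6*s.
Then F(3) - F(0) = (9) - (0) = 9.

9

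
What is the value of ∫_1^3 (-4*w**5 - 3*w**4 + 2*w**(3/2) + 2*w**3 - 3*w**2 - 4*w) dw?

-1900/3 + 36*sqrt(3)/5

By the power rule, an antiderivative is F(w) = -2*w**6/3 + 4*w**(5/2)/5 - 3*w**5/5 + w**4/2 - w**3 - 2*w**2.
Then F(3) - F(1) = (-6363/10 + 36*sqrt(3)/5) - (-89/30) = -1900/3 + 36*sqrt(3)/5.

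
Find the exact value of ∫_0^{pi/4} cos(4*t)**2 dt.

pi/8

Use the identity cos^2(4*t) = (1 + cos(8*t))/2.
An antiderivative is F(t) = t/2 + sin(8*t)/16.
Then F(pi/4) - F(0) = (pi/8) - (0) = pi/8.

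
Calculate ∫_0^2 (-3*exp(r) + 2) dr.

An antiderivative is F(r) = 2*r - 3*exp(r).
Then F(2) - F(0) = (4 - 3*exp(2)) - (-3) = 7 - 3*exp(2).

7 - 3*exp(2)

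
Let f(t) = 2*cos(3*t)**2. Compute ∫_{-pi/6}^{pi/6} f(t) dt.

Use the identity cos^2(3*t) = (1 + cos(6*t))/2.
An antiderivative is F(t) = t + sin(6*t)/6.
Then F(pi/6) - F(-pi/6) = (pi/6) - (-pi/6) = pi/3.

pi/3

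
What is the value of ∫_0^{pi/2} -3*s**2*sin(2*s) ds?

Integrate by parts twice (u = s^2, dv = -3*sin(2*s) ds).
An antiderivative is F(s) = 3*s**2*cos(2*s)/2 - 3*s*sin(2*s)/2 - 3*cos(2*s)/4.
Then F(pi/2) - F(0) = (3/4 - 3*pi**2/8) - (-3/4) = 3/2 - 3*pi**2/8.

3/2 - 3*pi**2/8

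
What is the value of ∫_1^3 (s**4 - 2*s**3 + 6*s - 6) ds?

102/5

By the power rule, an antiderivative is F(s) = s**5/5 - s**4/2 + 3*s**2 - 6*s.
Then F(3) - F(1) = (171/10) - (-33/10) = 102/5.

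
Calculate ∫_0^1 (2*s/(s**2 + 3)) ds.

Let u = s**2 + 3, so du = 2*s ds. When s = 0, u = 3; when s = 1, u = 4.
The integral becomes ∫ 1/u du from 3 to 4, with antiderivative log(u).
Back in s: F(s) = log(s**2 + 3).
Then F(1) - F(0) = (log(4)) - (log(3)) = log(4/3).

log(4/3)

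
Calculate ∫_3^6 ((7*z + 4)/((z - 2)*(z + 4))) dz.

-4*log(7) + 4*log(5) + 10*log(2)

Factor the denominator: z**2 + 2*z - 8 = (z + 4)(z - 2).
Partial fractions: (7*z + 4)/((z - 2)*(z + 4)) = 4/(z + 4) + 3/(z - 2).
An antiderivative is F(z) = 3*log(z - 2) + 4*log(z + 4).
Then F(6) - F(3) = (4*log(5) + 10*log(2)) - (4*log(7)) = -4*log(7) + 4*log(5) + 10*log(2).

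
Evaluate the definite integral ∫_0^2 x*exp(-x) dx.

Integrate by parts once (u = x, dv = exp(-x) dx).
An antiderivative is F(x) = (-x - 1)*exp(-x).
Then F(2) - F(0) = (-3*exp(-2)) - (-1) = 1 - 3*exp(-2).

1 - 3*exp(-2)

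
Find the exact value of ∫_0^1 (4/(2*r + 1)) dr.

An antiderivative is F(r) = 2*log(2*r + 1).
Then F(1) - F(0) = (log(9)) - (0) = log(9).

log(9)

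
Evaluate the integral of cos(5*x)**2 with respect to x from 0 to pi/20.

1/20 + pi/40

Use the identity cos^2(5*x) = (1 + cos(10*x))/2.
An antiderivative is F(x) = x/2 + sin(10*x)/20.
Then F(pi/20) - F(0) = (1/20 + pi/40) - (0) = 1/20 + pi/40.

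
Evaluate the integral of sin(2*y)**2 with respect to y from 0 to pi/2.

Use the identity sin^2(2*y) = (1 - cos(4*y))/2.
An antiderivative is F(y) = y/2 - sin(4*y)/8.
Then F(pi/2) - F(0) = (pi/4) - (0) = pi/4.

pi/4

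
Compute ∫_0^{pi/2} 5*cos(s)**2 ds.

5*pi/4

Use the identity cos^2(s) = (1 + cos(2*s))/2.
An antiderivative is F(s) = 5*s/2 + 5*sin(2*s)/4.
Then F(pi/2) - F(0) = (5*pi/4) - (0) = 5*pi/4.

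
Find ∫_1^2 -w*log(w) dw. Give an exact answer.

Integrate by parts once (u = ln w, dv = -w dw).
An antiderivative is F(w) = -w**2*(2*log(w) - 1)/4.
Then F(2) - F(1) = (1 - log(4)) - (1/4) = 3/4 - log(4).

3/4 - log(4)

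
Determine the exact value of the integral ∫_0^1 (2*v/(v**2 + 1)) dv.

Let u = v**2 + 1, so du = 2*v dv. When v = 0, u = 1; when v = 1, u = 2.
The integral becomes ∫ 1/u du from 1 to 2, with antiderivative log(u).
Back in v: F(v) = log(v**2 + 1).
Then F(1) - F(0) = (log(2)) - (0) = log(2).

log(2)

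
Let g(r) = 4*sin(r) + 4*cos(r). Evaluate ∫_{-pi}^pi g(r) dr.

An antiderivative is F(r) = 4*sin(r) - 4*cos(r).
Then F(pi) - F(-pi) = (4) - (4) = 0.

0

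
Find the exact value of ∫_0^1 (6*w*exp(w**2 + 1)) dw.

3*E*(-1 + E)

Let u = w**2 + 1, so du = 2*w dw. When w = 0, u = 1; when w = 1, u = 2.
The integral becomes 3·∫ exp(u) du from 1 to 2, with antiderivative 3*exp(u).
Back in w: F(w) = 3*exp(w**2 + 1).
Then F(1) - F(0) = (3*exp(2)) - (3*exp(1)) = 3*exp(1)*(-1 + exp(1)).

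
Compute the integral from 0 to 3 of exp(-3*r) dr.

-(1 - exp(9))*exp(-9)/3

An antiderivative is F(r) = -exp(-3*r)/3.
Then F(3) - F(0) = (-exp(-9)/3) - (-1/3) = -(1 - exp(9))*exp(-9)/3.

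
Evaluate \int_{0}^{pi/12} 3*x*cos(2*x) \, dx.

Integrate by parts once (u = x, dv = 3*cos(2*x) dx).
An antiderivative is F(x) = 3*x*sin(2*x)/2 + 3*cos(2*x)/4.
Then F(pi/12) - F(0) = (pi/16 + 3*sqrt(3)/8) - (3/4) = -3/4 + pi/16 + 3*sqrt(3)/8.

-3/4 + pi/16 + 3*sqrt(3)/8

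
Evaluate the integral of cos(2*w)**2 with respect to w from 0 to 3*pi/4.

Use the identity cos^2(2*w) = (1 + cos(4*w))/2.
An antiderivative is F(w) = w/2 + sin(4*w)/8.
Then F(3*pi/4) - F(0) = (3*pi/8) - (0) = 3*pi/8.

3*pi/8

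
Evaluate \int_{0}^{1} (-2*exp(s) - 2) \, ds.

-2*E

An antiderivative is F(s) = -2*s - 2*exp(s).
Then F(1) - F(0) = (-2*E - 2) - (-2) = -2*E.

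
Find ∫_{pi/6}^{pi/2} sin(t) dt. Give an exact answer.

sqrt(3)/2

An antiderivative is F(t) = -cos(t).
Then F(pi/2) - F(pi/6) = (0) - (-sqrt(3)/2) = sqrt(3)/2.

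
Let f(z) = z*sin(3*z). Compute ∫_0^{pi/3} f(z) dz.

pi/9

Integrate by parts once (u = z, dv = sin(3*z) dz).
An antiderivative is F(z) = -z*cos(3*z)/3 + sin(3*z)/9.
Then F(pi/3) - F(0) = (pi/9) - (0) = pi/9.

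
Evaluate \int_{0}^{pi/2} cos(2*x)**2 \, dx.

pi/4

Use the identity cos^2(2*x) = (1 + cos(4*x))/2.
An antiderivative is F(x) = x/2 + sin(4*x)/8.
Then F(pi/2) - F(0) = (pi/4) - (0) = pi/4.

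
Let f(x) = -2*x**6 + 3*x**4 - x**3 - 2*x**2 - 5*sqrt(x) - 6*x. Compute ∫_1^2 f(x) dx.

By the power rule, an antiderivative is F(x) = -2*x**7/7 + 3*x**5/5 - x**4/4 - 10*x**(3/2)/3 - 2*x**3/3 - 3*x**2.
Then F(2) - F(1) = (-4064/105 - 20*sqrt(2)/3) - (-971/140) = -13343/420 - 20*sqrt(2)/3.

-13343/420 - 20*sqrt(2)/3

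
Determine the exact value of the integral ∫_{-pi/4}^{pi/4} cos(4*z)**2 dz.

pi/4

Use the identity cos^2(4*z) = (1 + cos(8*z))/2.
An antiderivative is F(z) = z/2 + sin(8*z)/16.
Then F(pi/4) - F(-pi/4) = (pi/8) - (-pi/8) = pi/4.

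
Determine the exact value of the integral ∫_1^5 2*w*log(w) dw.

-12 + 25*log(5)

Integrate by parts once (u = ln w, dv = 2*w dw).
An antiderivative is F(w) = w**2*(2*log(w) - 1)/2.
Then F(5) - F(1) = (-25/2 + 25*log(5)) - (-1/2) = -12 + 25*log(5).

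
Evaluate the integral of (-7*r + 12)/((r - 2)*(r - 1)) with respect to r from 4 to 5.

Factor the denominator: r**2 - 3*r + 2 = (r - 1)(r - 2).
Partial fractions: (-7*r + 12)/((r - 2)*(r - 1)) = -5/(r - 1) - 2/(r - 2).
An antiderivative is F(r) = -2*log(r - 2) - 5*log(r - 1).
Then F(5) - F(4) = (-10*log(2) - 2*log(3)) - (-5*log(3) - 2*log(2)) = -8*log(2) + 3*log(3).

-8*log(2) + 3*log(3)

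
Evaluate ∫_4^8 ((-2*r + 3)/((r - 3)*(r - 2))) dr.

Factor the denominator: r**2 - 5*r + 6 = (r - 2)(r - 3).
Partial fractions: (-2*r + 3)/((r - 3)*(r - 2)) = 1/(r - 2) - 3/(r - 3).
An antiderivative is F(r) = -3*log(r - 3) + log(r - 2).
Then F(8) - F(4) = (-3*log(5) + log(2) + log(3)) - (log(2)) = -3*log(5) + log(3).

-3*log(5) + log(3)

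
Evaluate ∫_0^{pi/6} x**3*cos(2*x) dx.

Integrate by parts 3 times (u = x^3, dv = cos(2*x) dx).
An antiderivative is F(x) = x**3*sin(2*x)/2 + 3*x**2*cos(2*x)/4 - 3*x*sin(2*x)/4 - 3*cos(2*x)/8.
Then F(pi/6) - F(0) = (-sqrt(3)*pi/16 - 3/16 + sqrt(3)*pi**3/864 + pi**2/96) - (-3/8) = -sqrt(3)*pi/16 + sqrt(3)*pi**3/864 + pi**2/96 + 3/16.

-sqrt(3)*pi/16 + sqrt(3)*pi**3/864 + pi**2/96 + 3/16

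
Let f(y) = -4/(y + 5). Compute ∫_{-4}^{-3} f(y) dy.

An antiderivative is F(y) = -4*log(y + 5).
Then F(-3) - F(-4) = (-log(16)) - (0) = -log(16).

-log(16)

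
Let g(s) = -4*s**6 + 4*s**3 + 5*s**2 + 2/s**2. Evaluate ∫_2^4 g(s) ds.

-376123/42

By the power rule, an antiderivative is F(s) = -4*s**7/7 + s**4 + 5*s**3/3 - 2/s.
Then F(4) - F(2) = (-378005/42) - (-941/21) = -376123/42.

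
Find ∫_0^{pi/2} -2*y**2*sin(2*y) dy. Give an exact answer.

Integrate by parts twice (u = y^2, dv = -2*sin(2*y) dy).
An antiderivative is F(y) = y**2*cos(2*y) - y*sin(2*y) - cos(2*y)/2.
Then F(pi/2) - F(0) = (1/2 - pi**2/4) - (-1/2) = 1 - pi**2/4.

1 - pi**2/4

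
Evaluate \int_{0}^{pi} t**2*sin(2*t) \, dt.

-pi**2/2

Integrate by parts twice (u = t^2, dv = sin(2*t) dt).
An antiderivative is F(t) = -t**2*cos(2*t)/2 + t*sin(2*t)/2 + cos(2*t)/4.
Then F(pi) - F(0) = (1/4 - pi**2/2) - (1/4) = -pi**2/2.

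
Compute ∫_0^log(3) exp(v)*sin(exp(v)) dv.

cos(1) - cos(3)

Let u = exp(v), so du = exp(v) dv. When v = 0, u = 1; when v = log(3), u = 3.
The integral becomes ∫ sin(u) du from 1 to 3, with antiderivative -cos(u).
Back in v: F(v) = -cos(exp(v)).
Then F(log(3)) - F(0) = (-cos(3)) - (-cos(1)) = cos(1) - cos(3).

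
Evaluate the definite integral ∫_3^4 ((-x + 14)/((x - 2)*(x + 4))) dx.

-7*log(2) + 3*log(7)

Factor the denominator: x**2 + 2*x - 8 = (x + 4)(x - 2).
Partial fractions: (-x + 14)/((x - 2)*(x + 4)) = -3/(x + 4) + 2/(x - 2).
An antiderivative is F(x) = 2*log(x - 2) - 3*log(x + 4).
Then F(4) - F(3) = (-7*log(2)) - (-3*log(7)) = -7*log(2) + 3*log(7).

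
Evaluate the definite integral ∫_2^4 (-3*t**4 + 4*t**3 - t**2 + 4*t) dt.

-5248/15

By the power rule, an antiderivative is F(t) = -3*t**5/5 + t**4 - t**3/3 + 2*t**2.
Then F(4) - F(2) = (-5216/15) - (32/15) = -5248/15.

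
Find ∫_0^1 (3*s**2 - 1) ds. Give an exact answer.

0

By the power rule, an antiderivative is F(s) = s**3 - s.
Then F(1) - F(0) = (0) - (0) = 0.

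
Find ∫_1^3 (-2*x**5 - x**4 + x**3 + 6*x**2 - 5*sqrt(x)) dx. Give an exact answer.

By the power rule, an antiderivative is F(x) = -x**6/3 - x**5/5 + x**4/4 - 10*x**(3/2)/3 + 2*x**3.
Then F(3) - F(1) = (-4347/20 - 10*sqrt(3)) - (-97/60) = -3236/15 - 10*sqrt(3).

-3236/15 - 10*sqrt(3)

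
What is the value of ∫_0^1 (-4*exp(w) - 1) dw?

An antiderivative is F(w) = -w - 4*exp(w).
Then F(1) - F(0) = (-4*E - 1) - (-4) = 3 - 4*E.

3 - 4*E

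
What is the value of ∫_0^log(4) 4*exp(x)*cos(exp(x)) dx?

-4*sin(1) + 4*sin(4)

Let u = exp(x), so du = exp(x) dx. When x = 0, u = 1; when x = log(4), u = 4.
The integral becomes 4·∫ cos(u) du from 1 to 4, with antiderivative 4*sin(u).
Back in x: F(x) = 4*sin(exp(x)).
Then F(log(4)) - F(0) = (4*sin(4)) - (4*sin(1)) = -4*sin(1) + 4*sin(4).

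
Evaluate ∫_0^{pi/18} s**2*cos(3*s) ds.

Integrate by parts twice (u = s^2, dv = cos(3*s) ds).
An antiderivative is F(s) = s**2*sin(3*s)/3 + 2*s*cos(3*s)/9 - 2*sin(3*s)/27.
Then F(pi/18) - F(0) = (-1/27 + pi**2/1944 + sqrt(3)*pi/162) - (0) = -1/27 + pi**2/1944 + sqrt(3)*pi/162.

-1/27 + pi**2/1944 + sqrt(3)*pi/162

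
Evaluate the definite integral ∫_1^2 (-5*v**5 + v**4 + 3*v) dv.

By the power rule, an antiderivative is F(v) = -5*v**6/6 + v**5/5 + 3*v**2/2.
Then F(2) - F(1) = (-614/15) - (13/15) = -209/5.

-209/5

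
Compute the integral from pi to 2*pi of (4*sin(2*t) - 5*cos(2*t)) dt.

An antiderivative is F(t) = -5*sin(2*t)/2 - 2*cos(2*t).
Then F(2*pi) - F(pi) = (-2) - (-2) = 0.

0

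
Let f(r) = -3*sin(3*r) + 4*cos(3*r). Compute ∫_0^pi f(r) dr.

-2

An antiderivative is F(r) = 4*sin(3*r)/3 + cos(3*r).
Then F(pi) - F(0) = (-1) - (1) = -2.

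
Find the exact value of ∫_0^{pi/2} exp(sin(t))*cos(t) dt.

Let u = sin(t), so du = cos(t) dt. When t = 0, u = 0; when t = pi/2, u = 1.
The integral becomes ∫ exp(u) du from 0 to 1, with antiderivative exp(u).
Back in t: F(t) = exp(sin(t)).
Then F(pi/2) - F(0) = (E) - (1) = -1 + E.

-1 + E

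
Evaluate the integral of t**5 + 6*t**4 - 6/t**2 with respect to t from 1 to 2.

447/10

By the power rule, an antiderivative is F(t) = t**6/6 + 6*t**5/5 + 6/t.
Then F(2) - F(1) = (781/15) - (221/30) = 447/10.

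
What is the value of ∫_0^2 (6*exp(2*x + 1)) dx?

Let u = 2*x + 1, so du = 2 dx. When x = 0, u = 1; when x = 2, u = 5.
The integral becomes 3·∫ exp(u) du from 1 to 5, with antiderivative 3*exp(u).
Back in x: F(x) = 3*exp(2*x + 1).
Then F(2) - F(0) = (3*exp(5)) - (3*exp(1)) = -3*exp(1)*(1 - exp(4)).

-3*exp(1)*(1 - exp(4))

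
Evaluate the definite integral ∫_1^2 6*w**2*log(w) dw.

-14/3 + 16*log(2)

Integrate by parts once (u = ln w, dv = 6*w**2 dw).
An antiderivative is F(w) = 2*w**3*(3*log(w) - 1)/3.
Then F(2) - F(1) = (-16/3 + 16*log(2)) - (-2/3) = -14/3 + 16*log(2).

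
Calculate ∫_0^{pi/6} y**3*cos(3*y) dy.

-pi/27 + pi**3/648 + 2/27

Integrate by parts 3 times (u = y^3, dv = cos(3*y) dy).
An antiderivative is F(y) = y**3*sin(3*y)/3 + y**2*cos(3*y)/3 - 2*y*sin(3*y)/9 - 2*cos(3*y)/27.
Then F(pi/6) - F(0) = (pi*(-24 + pi**2)/648) - (-2/27) = -pi/27 + pi**3/648 + 2/27.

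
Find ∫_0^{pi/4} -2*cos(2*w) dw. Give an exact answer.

An antiderivative is F(w) = -sin(2*w).
Then F(pi/4) - F(0) = (-1) - (0) = -1.

-1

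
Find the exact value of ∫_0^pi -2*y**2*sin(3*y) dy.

8/27 - 2*pi**2/3

Integrate by parts twice (u = y^2, dv = -2*sin(3*y) dy).
An antiderivative is F(y) = 2*y**2*cos(3*y)/3 - 4*y*sin(3*y)/9 - 4*cos(3*y)/27.
Then F(pi) - F(0) = (4/27 - 2*pi**2/3) - (-4/27) = 8/27 - 2*pi**2/3.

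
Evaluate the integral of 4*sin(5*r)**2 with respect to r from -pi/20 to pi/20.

Use the identity sin^2(5*r) = (1 - cos(10*r))/2.
An antiderivative is F(r) = 2*r - sin(10*r)/5.
Then F(pi/20) - F(-pi/20) = (-1/5 + pi/10) - (1/5 - pi/10) = -2/5 + pi/5.

-2/5 + pi/5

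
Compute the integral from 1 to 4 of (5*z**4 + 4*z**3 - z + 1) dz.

By the power rule, an antiderivative is F(z) = z**5 + z**4 - z**2/2 + z.
Then F(4) - F(1) = (1276) - (5/2) = 2547/2.

2547/2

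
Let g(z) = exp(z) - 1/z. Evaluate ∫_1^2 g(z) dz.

An antiderivative is F(z) = exp(z) - log(z).
Then F(2) - F(1) = (-log(2) + exp(2)) - (exp(1)) = -exp(1) - log(2) + exp(2).

-exp(1) - log(2) + exp(2)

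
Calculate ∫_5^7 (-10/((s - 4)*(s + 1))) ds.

log(16/81)

Factor the denominator: s**2 - 3*s - 4 = (s + 1)(s - 4).
Partial fractions: -10/((s - 4)*(s + 1)) = 2/(s + 1) - 2/(s - 4).
An antiderivative is F(s) = -2*log(s - 4) + 2*log(s + 1).
Then F(7) - F(5) = (log(64/9)) - (log(36)) = log(16/81).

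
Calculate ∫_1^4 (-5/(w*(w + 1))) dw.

Factor the denominator: w**2 + w = (w + 1)w.
Partial fractions: -5/(w*(w + 1)) = 5/(w + 1) - 5/w.
An antiderivative is F(w) = -5*log(w) + 5*log(w + 1).
Then F(4) - F(1) = (-10*log(2) + 5*log(5)) - (log(32)) = -15*log(2) + 5*log(5).

-15*log(2) + 5*log(5)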